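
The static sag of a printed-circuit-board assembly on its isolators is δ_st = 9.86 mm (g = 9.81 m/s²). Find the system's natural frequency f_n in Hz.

5.02 Hz

ω_n = √(g/δ_st) = √(9.81/0.00986) = √994.9 = 31.54 rad/s.
f_n = ω_n/(2π) = 31.54/6.283 = 5.020 Hz.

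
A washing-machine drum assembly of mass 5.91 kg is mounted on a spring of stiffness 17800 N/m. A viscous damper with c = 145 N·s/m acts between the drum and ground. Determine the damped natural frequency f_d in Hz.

ω_n = √(k/m) = √(17800/5.91) = 54.88 rad/s.
Critical damping c_c = 2√(k·m) = 2√(17800 × 5.91) = 648.7 N·s/m, so ζ = c/c_c = 145/648.7 = 0.2235.
ω_d = ω_n√(1 − ζ²) = 54.88 × √(1 − 0.0500) = 53.49 rad/s.
f_d = ω_d/(2π) = 8.513 Hz.

8.51 Hz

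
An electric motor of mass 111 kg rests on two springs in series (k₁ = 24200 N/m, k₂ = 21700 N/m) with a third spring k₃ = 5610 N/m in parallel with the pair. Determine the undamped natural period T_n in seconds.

0.507 s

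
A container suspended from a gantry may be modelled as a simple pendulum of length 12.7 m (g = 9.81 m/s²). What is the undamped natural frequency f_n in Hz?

For a simple pendulum ω_n = √(g/L) = √(9.81/12.7) = √0.7724 = 0.8789 rad/s.
f_n = ω_n/(2π) = 0.8789/6.283 = 0.1399 Hz.

0.140 Hz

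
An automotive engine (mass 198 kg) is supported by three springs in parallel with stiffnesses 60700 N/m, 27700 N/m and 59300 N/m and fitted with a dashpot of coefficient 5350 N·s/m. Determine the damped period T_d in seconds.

Parallel springs add: k_eq = 60700 + 27700 + 59300 = 147700 N/m.
ω_n = √(k_eq/m) = √(147700/198) = 27.31 rad/s.
Critical damping c_c = 2√(k_eq·m) = 2√(147700 × 198) = 10820 N·s/m, so ζ = c/c_c = 5350/10820 = 0.4947.
ω_d = ω_n√(1 − ζ²) = 27.31 × √(1 − 0.245) = 23.74 rad/s.
T_d = 2π/ω_d = 0.2647 s.

0.265 s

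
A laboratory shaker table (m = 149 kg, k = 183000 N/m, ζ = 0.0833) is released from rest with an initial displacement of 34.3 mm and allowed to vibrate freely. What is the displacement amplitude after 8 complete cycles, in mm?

Logarithmic decrement δ = 2πζ/√(1 − ζ²) = 2π × 0.08330/√(1 − 0.00694) = 0.5252.
After n cycles, x_n/x₀ = e^(−nδ), so x_8 = 34.3 × e^(−8 × 0.5252) = 34.3 × 0.01497 = 0.5135 mm.

0.513 mm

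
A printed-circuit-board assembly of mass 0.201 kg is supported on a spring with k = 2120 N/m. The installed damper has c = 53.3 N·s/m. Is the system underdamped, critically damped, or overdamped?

c_c = 2√(k·m) = 41.29 N·s/m; ζ = c/c_c = 53.3/41.29 = 1.29.
Since ζ > 1 the system is overdamped.

overdamped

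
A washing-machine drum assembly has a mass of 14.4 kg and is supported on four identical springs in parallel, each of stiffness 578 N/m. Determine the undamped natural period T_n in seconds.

0.496 s

Parallel springs add: k_eq = 4 × 578 = 2312 N/m.
ω_n = √(k_eq/m) = √(2312/14.4) = √160.6 = 12.67 rad/s.
T_n = 2π/ω_n = 6.283/12.67 = 0.4959 s.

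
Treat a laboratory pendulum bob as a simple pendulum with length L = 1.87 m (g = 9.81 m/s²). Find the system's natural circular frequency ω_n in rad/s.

2.29 rad/s

For a simple pendulum ω_n = √(g/L) = √(9.81/1.87) = √5.246 = 2.290 rad/s.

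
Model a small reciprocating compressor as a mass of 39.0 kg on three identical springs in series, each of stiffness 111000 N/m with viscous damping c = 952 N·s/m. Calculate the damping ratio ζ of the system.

0.396

Series springs: 1/k_eq = 3/111000, so k_eq = 111000/3 = 37000 N/m.
ω_n = √(k_eq/m) = √(37000/39.0) = 30.80 rad/s.
Critical damping c_c = 2√(k_eq·m) = 2√(37000 × 39.0) = 2402 N·s/m, so ζ = c/c_c = 952/2402 = 0.3963.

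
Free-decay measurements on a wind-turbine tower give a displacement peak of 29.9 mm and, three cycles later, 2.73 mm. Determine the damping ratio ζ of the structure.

0.126

Logarithmic decrement δ = (1/n)·ln(x₀/x_n) = (1/3)·ln(29.9/2.73) = (1/3)·ln(10.95) = 0.7979.
ζ = δ/√(4π² + δ²) = 0.7979/√(39.48 + 0.637) = 0.7979/6.334 = 0.1260.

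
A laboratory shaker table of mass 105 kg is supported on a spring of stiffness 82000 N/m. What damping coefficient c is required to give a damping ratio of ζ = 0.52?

3050 N·s/m

c_c = 2√(k·m) = 2√(82000 × 105) = 5869 N·s/m.
c = ζ·c_c = 0.52 × 5869 = 3052 N·s/m.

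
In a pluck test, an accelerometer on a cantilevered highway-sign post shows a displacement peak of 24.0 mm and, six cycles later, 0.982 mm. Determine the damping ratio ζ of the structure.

Logarithmic decrement δ = (1/n)·ln(x₀/x_n) = (1/6)·ln(24.0/0.982) = (1/6)·ln(24.44) = 0.5327.
ζ = δ/√(4π² + δ²) = 0.5327/√(39.48 + 0.284) = 0.5327/6.306 = 0.08448.

0.0845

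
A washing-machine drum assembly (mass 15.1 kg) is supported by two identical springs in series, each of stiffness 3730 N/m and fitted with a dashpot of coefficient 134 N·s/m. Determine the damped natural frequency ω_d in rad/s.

10.2 rad/s

Series springs: 1/k_eq = 2/3730, so k_eq = 3730/2 = 1865 N/m.
ω_n = √(k_eq/m) = √(1865/15.1) = 11.11 rad/s.
Critical damping c_c = 2√(k_eq·m) = 2√(1865 × 15.1) = 335.6 N·s/m, so ζ = c/c_c = 134/335.6 = 0.3993.
ω_d = ω_n√(1 − ζ²) = 11.11 × √(1 − 0.159) = 10.19 rad/s.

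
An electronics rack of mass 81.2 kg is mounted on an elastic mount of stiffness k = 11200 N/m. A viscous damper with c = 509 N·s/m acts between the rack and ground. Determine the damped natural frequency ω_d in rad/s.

ω_n = √(k/m) = √(11200/81.2) = 11.74 rad/s.
Critical damping c_c = 2√(k·m) = 2√(11200 × 81.2) = 1907 N·s/m, so ζ = c/c_c = 509/1907 = 0.2669.
ω_d = ω_n√(1 − ζ²) = 11.74 × √(1 − 0.0712) = 11.32 rad/s.

11.3 rad/s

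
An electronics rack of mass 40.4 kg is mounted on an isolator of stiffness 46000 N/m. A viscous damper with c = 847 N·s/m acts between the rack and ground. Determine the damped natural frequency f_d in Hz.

5.10 Hz

ω_n = √(k/m) = √(46000/40.4) = 33.74 rad/s.
Critical damping c_c = 2√(k·m) = 2√(46000 × 40.4) = 2726 N·s/m, so ζ = c/c_c = 847/2726 = 0.3107.
ω_d = ω_n√(1 − ζ²) = 33.74 × √(1 − 0.0965) = 32.07 rad/s.
f_d = ω_d/(2π) = 5.105 Hz.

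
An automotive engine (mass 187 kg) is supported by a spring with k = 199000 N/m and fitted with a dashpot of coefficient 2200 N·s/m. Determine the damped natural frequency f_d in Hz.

ω_n = √(k/m) = √(199000/187) = 32.62 rad/s.
Critical damping c_c = 2√(k·m) = 2√(199000 × 187) = 12200 N·s/m, so ζ = c/c_c = 2200/12200 = 0.1803.
ω_d = ω_n√(1 − ζ²) = 32.62 × √(1 − 0.0325) = 32.09 rad/s.
f_d = ω_d/(2π) = 5.107 Hz.

5.11 Hz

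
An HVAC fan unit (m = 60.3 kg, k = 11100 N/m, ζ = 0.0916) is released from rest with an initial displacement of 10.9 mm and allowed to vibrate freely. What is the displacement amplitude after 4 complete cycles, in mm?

Logarithmic decrement δ = 2πζ/√(1 − ζ²) = 2π × 0.09160/√(1 − 0.00839) = 0.5780.
After n cycles, x_n/x₀ = e^(−nδ), so x_4 = 10.9 × e^(−4 × 0.5780) = 10.9 × 0.09907 = 1.080 mm.

1.08 mm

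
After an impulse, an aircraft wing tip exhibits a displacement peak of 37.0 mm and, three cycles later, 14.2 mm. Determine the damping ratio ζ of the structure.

0.0507

Logarithmic decrement δ = (1/n)·ln(x₀/x_n) = (1/3)·ln(37.0/14.2) = (1/3)·ln(2.606) = 0.3192.
ζ = δ/√(4π² + δ²) = 0.3192/√(39.48 + 0.102) = 0.3192/6.291 = 0.05074.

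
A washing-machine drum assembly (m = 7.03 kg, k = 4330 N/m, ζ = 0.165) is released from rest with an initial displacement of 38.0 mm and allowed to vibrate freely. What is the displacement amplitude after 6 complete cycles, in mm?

0.0693 mm

Logarithmic decrement δ = 2πζ/√(1 − ζ²) = 2π × 0.1650/√(1 − 0.0272) = 1.051.
After n cycles, x_n/x₀ = e^(−nδ), so x_6 = 38.0 × e^(−6 × 1.051) = 38.0 × 0.001824 = 0.06931 mm.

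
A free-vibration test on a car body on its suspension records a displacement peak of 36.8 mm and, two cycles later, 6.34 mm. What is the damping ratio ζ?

0.139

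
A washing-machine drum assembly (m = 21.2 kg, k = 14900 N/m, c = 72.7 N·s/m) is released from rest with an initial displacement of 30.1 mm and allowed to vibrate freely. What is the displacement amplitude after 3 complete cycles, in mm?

8.87 mm

ζ = c/(2√(km)) = 72.7/(2√(14900 × 21.2)) = 72.7/1124 = 0.06468.
Logarithmic decrement δ = 2πζ/√(1 − ζ²) = 2π × 0.06468/√(1 − 0.00418) = 0.4072.
After n cycles, x_n/x₀ = e^(−nδ), so x_3 = 30.1 × e^(−3 × 0.4072) = 30.1 × 0.2947 = 8.872 mm.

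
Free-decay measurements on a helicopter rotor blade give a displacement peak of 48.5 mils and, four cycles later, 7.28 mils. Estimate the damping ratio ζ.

0.0752

Logarithmic decrement δ = (1/n)·ln(x₀/x_n) = (1/4)·ln(48.5/7.28) = (1/4)·ln(6.662) = 0.4741.
ζ = δ/√(4π² + δ²) = 0.4741/√(39.48 + 0.225) = 0.4741/6.301 = 0.07524.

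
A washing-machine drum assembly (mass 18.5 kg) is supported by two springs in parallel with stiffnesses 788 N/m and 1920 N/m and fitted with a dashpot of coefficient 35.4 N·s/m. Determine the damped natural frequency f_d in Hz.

Parallel springs add: k_eq = 788 + 1920 = 2708 N/m.
ω_n = √(k_eq/m) = √(2708/18.5) = 12.10 rad/s.
Critical damping c_c = 2√(k_eq·m) = 2√(2708 × 18.5) = 447.7 N·s/m, so ζ = c/c_c = 35.4/447.7 = 0.07908.
ω_d = ω_n√(1 − ζ²) = 12.10 × √(1 − 0.00625) = 12.06 rad/s.
f_d = ω_d/(2π) = 1.920 Hz.

1.92 Hz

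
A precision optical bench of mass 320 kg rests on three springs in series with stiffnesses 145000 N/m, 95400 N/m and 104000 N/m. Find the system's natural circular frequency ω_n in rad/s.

Series springs: 1/k_eq = 1/145000 + 1/95400 + 1/104000 = 2.699×10^-5, so k_eq = 37050 N/m.
ω_n = √(k_eq/m) = √(37050/320) = √115.8 = 10.76 rad/s.

10.8 rad/s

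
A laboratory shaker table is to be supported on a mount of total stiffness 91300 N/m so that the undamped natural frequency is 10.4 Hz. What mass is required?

ω_n = 2πf_n = 2π × 10.4 = 65.35 rad/s.
m = k/ω_n² = 91300/65.35² = 91300/4270 = 21.38 kg.

21.4 kg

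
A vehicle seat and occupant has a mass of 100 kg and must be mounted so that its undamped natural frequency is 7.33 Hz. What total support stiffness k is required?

ω_n = 2πf_n = 2π × 7.33 = 46.06 rad/s.
k = m·ω_n² = 100 × 46.06² = 100 × 2121 = 212100 N/m.

212000 N/m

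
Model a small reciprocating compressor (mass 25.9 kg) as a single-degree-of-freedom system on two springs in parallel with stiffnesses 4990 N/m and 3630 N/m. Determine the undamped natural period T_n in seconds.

Parallel springs add: k_eq = 4990 + 3630 = 8620 N/m.
ω_n = √(k_eq/m) = √(8620/25.9) = √332.8 = 18.24 rad/s.
T_n = 2π/ω_n = 6.283/18.24 = 0.3444 s.

0.344 s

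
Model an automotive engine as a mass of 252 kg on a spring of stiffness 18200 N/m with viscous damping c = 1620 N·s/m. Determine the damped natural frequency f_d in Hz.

1.25 Hz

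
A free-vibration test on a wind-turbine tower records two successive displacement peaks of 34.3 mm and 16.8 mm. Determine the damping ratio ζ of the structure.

0.113

Logarithmic decrement δ = (1/n)·ln(x₀/x_n) = (1/1)·ln(34.3/16.8) = (1/1)·ln(2.042) = 0.7138.
ζ = δ/√(4π² + δ²) = 0.7138/√(39.48 + 0.509) = 0.7138/6.324 = 0.1129.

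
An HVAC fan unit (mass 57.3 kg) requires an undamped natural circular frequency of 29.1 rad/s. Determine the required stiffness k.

k = m·ω_n² = 57.3 × 29.10² = 57.3 × 846.8 = 48520 N/m.

48500 N/m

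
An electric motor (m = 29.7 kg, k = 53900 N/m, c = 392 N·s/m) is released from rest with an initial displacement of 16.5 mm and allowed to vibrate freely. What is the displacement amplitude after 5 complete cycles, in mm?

ζ = c/(2√(km)) = 392/(2√(53900 × 29.7)) = 392/2530 = 0.1549.
Logarithmic decrement δ = 2πζ/√(1 − ζ²) = 2π × 0.1549/√(1 − 0.0240) = 0.9852.
After n cycles, x_n/x₀ = e^(−nδ), so x_5 = 16.5 × e^(−5 × 0.9852) = 16.5 × 0.007254 = 0.1197 mm.

0.120 mm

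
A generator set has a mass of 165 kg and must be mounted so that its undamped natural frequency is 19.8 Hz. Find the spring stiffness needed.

ω_n = 2πf_n = 2π × 19.8 = 124.4 rad/s.
k = m·ω_n² = 165 × 124.4² = 165 × 15480 = 2554000 N/m.

2550000 N/m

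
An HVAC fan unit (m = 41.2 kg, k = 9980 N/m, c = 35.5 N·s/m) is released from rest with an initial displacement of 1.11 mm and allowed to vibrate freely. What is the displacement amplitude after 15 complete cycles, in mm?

ζ = c/(2√(km)) = 35.5/(2√(9980 × 41.2)) = 35.5/1282 = 0.02768.
Logarithmic decrement δ = 2πζ/√(1 − ζ²) = 2π × 0.02768/√(1 − 0.000766) = 0.1740.
After n cycles, x_n/x₀ = e^(−nδ), so x_15 = 1.11 × e^(−15 × 0.1740) = 1.11 × 0.07354 = 0.08163 mm.

0.0816 mm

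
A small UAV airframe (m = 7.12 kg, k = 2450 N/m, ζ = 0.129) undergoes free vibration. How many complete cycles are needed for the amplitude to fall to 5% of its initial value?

Logarithmic decrement δ = 2πζ/√(1 − ζ²) = 2π × 0.1290/√(1 − 0.0166) = 0.8174.
x_n/x₀ = e^(−nδ) ≤ 0.05; take ln: n ≥ ln(1/0.05)/δ = 2.996/0.8174 = 3.665.
So 4 complete cycles are required.

4 cycles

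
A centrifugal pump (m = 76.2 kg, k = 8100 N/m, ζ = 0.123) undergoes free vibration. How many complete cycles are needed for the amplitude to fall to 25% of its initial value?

2 cycles

Logarithmic decrement δ = 2πζ/√(1 − ζ²) = 2π × 0.1230/√(1 − 0.0151) = 0.7787.
x_n/x₀ = e^(−nδ) ≤ 0.25; take ln: n ≥ ln(1/0.25)/δ = 1.386/0.7787 = 1.780.
So 2 complete cycles are required.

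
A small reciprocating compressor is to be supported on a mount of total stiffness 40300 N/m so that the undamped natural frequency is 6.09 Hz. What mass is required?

27.5 kg

ω_n = 2πf_n = 2π × 6.09 = 38.26 rad/s.
m = k/ω_n² = 40300/38.26² = 40300/1464 = 27.52 kg.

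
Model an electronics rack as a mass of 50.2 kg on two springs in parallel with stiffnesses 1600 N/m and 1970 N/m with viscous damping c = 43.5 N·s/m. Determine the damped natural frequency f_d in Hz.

Parallel springs add: k_eq = 1600 + 1970 = 3570 N/m.
ω_n = √(k_eq/m) = √(3570/50.2) = 8.433 rad/s.
Critical damping c_c = 2√(k_eq·m) = 2√(3570 × 50.2) = 846.7 N·s/m, so ζ = c/c_c = 43.5/846.7 = 0.05138.
ω_d = ω_n√(1 − ζ²) = 8.433 × √(1 − 0.00264) = 8.422 rad/s.
f_d = ω_d/(2π) = 1.340 Hz.

1.34 Hz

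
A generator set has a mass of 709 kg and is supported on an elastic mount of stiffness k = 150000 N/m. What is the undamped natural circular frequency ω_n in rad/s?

14.5 rad/s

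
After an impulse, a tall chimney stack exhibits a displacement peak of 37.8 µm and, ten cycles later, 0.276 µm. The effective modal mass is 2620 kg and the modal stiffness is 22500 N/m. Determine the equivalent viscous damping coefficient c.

Logarithmic decrement δ = (1/n)·ln(x₀/x_n) = (1/10)·ln(37.8/0.276) = (1/10)·ln(137.0) = 0.4920.
ζ = δ/√(4π² + δ²) = 0.4920/√(39.48 + 0.242) = 0.4920/6.302 = 0.07806.
c = ζ · 2√(km) = 0.07806 × 2√(22500 × 2620) = 0.07806 × 15360 = 1199 N·s/m.

1200 N·s/m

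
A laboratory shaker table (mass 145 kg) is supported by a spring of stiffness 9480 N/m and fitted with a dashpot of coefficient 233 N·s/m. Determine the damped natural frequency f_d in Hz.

1.28 Hz

ω_n = √(k/m) = √(9480/145) = 8.086 rad/s.
Critical damping c_c = 2√(k·m) = 2√(9480 × 145) = 2345 N·s/m, so ζ = c/c_c = 233/2345 = 0.09937.
ω_d = ω_n√(1 − ζ²) = 8.086 × √(1 − 0.00987) = 8.046 rad/s.
f_d = ω_d/(2π) = 1.281 Hz.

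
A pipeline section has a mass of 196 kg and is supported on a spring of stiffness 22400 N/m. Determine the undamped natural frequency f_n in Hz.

ω_n = √(k/m) = √(22400/196) = √114.3 = 10.69 rad/s.
f_n = ω_n/(2π) = 10.69/6.283 = 1.701 Hz.

1.70 Hz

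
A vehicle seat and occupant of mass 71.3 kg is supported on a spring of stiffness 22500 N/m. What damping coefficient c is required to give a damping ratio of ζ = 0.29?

c_c = 2√(k·m) = 2√(22500 × 71.3) = 2533 N·s/m.
c = ζ·c_c = 0.29 × 2533 = 734.6 N·s/m.

735 N·s/m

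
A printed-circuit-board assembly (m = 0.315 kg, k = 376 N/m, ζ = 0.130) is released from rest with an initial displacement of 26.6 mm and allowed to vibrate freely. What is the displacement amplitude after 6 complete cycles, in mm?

Logarithmic decrement δ = 2πζ/√(1 − ζ²) = 2π × 0.1300/√(1 − 0.0169) = 0.8238.
After n cycles, x_n/x₀ = e^(−nδ), so x_6 = 26.6 × e^(−6 × 0.8238) = 26.6 × 0.007134 = 0.1898 mm.

0.190 mm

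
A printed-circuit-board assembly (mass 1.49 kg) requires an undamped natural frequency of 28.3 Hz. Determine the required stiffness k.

47100 N/m

ω_n = 2πf_n = 2π × 28.3 = 177.8 rad/s.
k = m·ω_n² = 1.49 × 177.8² = 1.49 × 31620 = 47110 N/m.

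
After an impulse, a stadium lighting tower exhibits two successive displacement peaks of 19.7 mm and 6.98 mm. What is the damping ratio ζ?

0.163

Logarithmic decrement δ = (1/n)·ln(x₀/x_n) = (1/1)·ln(19.7/6.98) = (1/1)·ln(2.822) = 1.038.
ζ = δ/√(4π² + δ²) = 1.038/√(39.48 + 1.08) = 1.038/6.368 = 0.1629.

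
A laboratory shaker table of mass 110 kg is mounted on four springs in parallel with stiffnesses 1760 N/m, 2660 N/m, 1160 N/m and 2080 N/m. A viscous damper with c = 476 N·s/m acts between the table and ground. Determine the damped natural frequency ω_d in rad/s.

8.06 rad/s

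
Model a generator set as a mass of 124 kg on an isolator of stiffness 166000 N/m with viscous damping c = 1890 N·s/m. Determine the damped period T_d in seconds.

0.176 s

ω_n = √(k/m) = √(166000/124) = 36.59 rad/s.
Critical damping c_c = 2√(k·m) = 2√(166000 × 124) = 9074 N·s/m, so ζ = c/c_c = 1890/9074 = 0.2083.
ω_d = ω_n√(1 − ζ²) = 36.59 × √(1 − 0.0434) = 35.79 rad/s.
T_d = 2π/ω_d = 0.1756 s.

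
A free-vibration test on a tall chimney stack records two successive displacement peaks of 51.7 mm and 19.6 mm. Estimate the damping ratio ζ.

0.153

Logarithmic decrement δ = (1/n)·ln(x₀/x_n) = (1/1)·ln(51.7/19.6) = (1/1)·ln(2.638) = 0.9699.
ζ = δ/√(4π² + δ²) = 0.9699/√(39.48 + 0.941) = 0.9699/6.358 = 0.1526.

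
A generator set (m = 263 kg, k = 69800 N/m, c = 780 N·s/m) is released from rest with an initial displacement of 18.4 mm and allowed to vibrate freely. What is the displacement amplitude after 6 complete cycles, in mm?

ζ = c/(2√(km)) = 780/(2√(69800 × 263)) = 780/8569 = 0.09102.
Logarithmic decrement δ = 2πζ/√(1 − ζ²) = 2π × 0.09102/√(1 − 0.00829) = 0.5743.
After n cycles, x_n/x₀ = e^(−nδ), so x_6 = 18.4 × e^(−6 × 0.5743) = 18.4 × 0.03188 = 0.5865 mm.

0.587 mm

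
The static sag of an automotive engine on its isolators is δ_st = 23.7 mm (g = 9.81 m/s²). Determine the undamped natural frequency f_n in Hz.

ω_n = √(g/δ_st) = √(9.81/0.0237) = √413.9 = 20.35 rad/s.
f_n = ω_n/(2π) = 20.35/6.283 = 3.238 Hz.

3.24 Hz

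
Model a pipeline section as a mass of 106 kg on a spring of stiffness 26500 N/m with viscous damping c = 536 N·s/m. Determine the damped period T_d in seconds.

0.403 s

ω_n = √(k/m) = √(26500/106) = 15.81 rad/s.
Critical damping c_c = 2√(k·m) = 2√(26500 × 106) = 3352 N·s/m, so ζ = c/c_c = 536/3352 = 0.1599.
ω_d = ω_n√(1 − ζ²) = 15.81 × √(1 − 0.0256) = 15.61 rad/s.
T_d = 2π/ω_d = 0.4026 s.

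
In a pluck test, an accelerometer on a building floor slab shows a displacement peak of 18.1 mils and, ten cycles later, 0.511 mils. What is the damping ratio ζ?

Logarithmic decrement δ = (1/n)·ln(x₀/x_n) = (1/10)·ln(18.1/0.511) = (1/10)·ln(35.42) = 0.3567.
ζ = δ/√(4π² + δ²) = 0.3567/√(39.48 + 0.127) = 0.3567/6.293 = 0.05668.

0.0567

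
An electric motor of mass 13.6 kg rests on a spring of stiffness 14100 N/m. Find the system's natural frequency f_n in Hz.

5.12 Hz

ω_n = √(k/m) = √(14100/13.6) = √1037 = 32.20 rad/s.
f_n = ω_n/(2π) = 32.20/6.283 = 5.125 Hz.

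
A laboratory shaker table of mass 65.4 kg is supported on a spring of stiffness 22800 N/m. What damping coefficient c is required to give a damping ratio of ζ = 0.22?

537 N·s/m

c_c = 2√(k·m) = 2√(22800 × 65.4) = 2442 N·s/m.
c = ζ·c_c = 0.22 × 2442 = 537.3 N·s/m.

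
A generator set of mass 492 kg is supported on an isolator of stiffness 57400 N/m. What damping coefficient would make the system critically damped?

10600 N·s/m

c_c = 2√(k·m) = 2√(57400 × 492) = 2 × 5314 = 10630 N·s/m.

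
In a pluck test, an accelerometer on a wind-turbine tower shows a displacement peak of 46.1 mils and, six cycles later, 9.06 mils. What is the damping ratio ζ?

0.0431

Logarithmic decrement δ = (1/n)·ln(x₀/x_n) = (1/6)·ln(46.1/9.06) = (1/6)·ln(5.088) = 0.2712.
ζ = δ/√(4π² + δ²) = 0.2712/√(39.48 + 0.0735) = 0.2712/6.289 = 0.04312.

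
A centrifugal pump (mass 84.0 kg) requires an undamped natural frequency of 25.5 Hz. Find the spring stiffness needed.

ω_n = 2πf_n = 2π × 25.5 = 160.2 rad/s.
k = m·ω_n² = 84.0 × 160.2² = 84.0 × 25670 = 2156000 N/m.

2160000 N/m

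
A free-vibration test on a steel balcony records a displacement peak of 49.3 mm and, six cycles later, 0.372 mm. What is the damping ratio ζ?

Logarithmic decrement δ = (1/n)·ln(x₀/x_n) = (1/6)·ln(49.3/0.372) = (1/6)·ln(132.5) = 0.8145.
ζ = δ/√(4π² + δ²) = 0.8145/√(39.48 + 0.663) = 0.8145/6.336 = 0.1286.

0.129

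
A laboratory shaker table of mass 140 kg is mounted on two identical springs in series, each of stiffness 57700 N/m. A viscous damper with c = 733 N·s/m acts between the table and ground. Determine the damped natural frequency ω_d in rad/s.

14.1 rad/s

Series springs: 1/k_eq = 2/57700, so k_eq = 57700/2 = 28850 N/m.
ω_n = √(k_eq/m) = √(28850/140) = 14.36 rad/s.
Critical damping c_c = 2√(k_eq·m) = 2√(28850 × 140) = 4019 N·s/m, so ζ = c/c_c = 733/4019 = 0.1824.
ω_d = ω_n√(1 − ζ²) = 14.36 × √(1 − 0.0333) = 14.11 rad/s.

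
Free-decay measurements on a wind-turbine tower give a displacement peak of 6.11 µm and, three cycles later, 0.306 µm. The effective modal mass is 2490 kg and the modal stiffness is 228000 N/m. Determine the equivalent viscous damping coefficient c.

7480 N·s/m

Logarithmic decrement δ = (1/n)·ln(x₀/x_n) = (1/3)·ln(6.11/0.306) = (1/3)·ln(19.97) = 0.9980.
ζ = δ/√(4π² + δ²) = 0.9980/√(39.48 + 0.996) = 0.9980/6.362 = 0.1569.
c = ζ · 2√(km) = 0.1569 × 2√(228000 × 2490) = 0.1569 × 47650 = 7476 N·s/m.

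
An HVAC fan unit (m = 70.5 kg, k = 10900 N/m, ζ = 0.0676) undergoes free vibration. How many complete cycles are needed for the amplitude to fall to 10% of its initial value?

Logarithmic decrement δ = 2πζ/√(1 − ζ²) = 2π × 0.06760/√(1 − 0.00457) = 0.4257.
x_n/x₀ = e^(−nδ) ≤ 0.1; take ln: n ≥ ln(1/0.1)/δ = 2.303/0.4257 = 5.409.
So 6 complete cycles are required.

6 cycles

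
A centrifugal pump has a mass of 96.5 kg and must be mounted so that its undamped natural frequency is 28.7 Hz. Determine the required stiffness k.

ω_n = 2πf_n = 2π × 28.7 = 180.3 rad/s.
k = m·ω_n² = 96.5 × 180.3² = 96.5 × 32520 = 3138000 N/m.

3140000 N/m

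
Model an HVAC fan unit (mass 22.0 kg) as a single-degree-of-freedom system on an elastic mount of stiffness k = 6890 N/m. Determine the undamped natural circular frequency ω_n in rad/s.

17.7 rad/s

ω_n = √(k/m) = √(6890/22.0) = √313.2 = 17.70 rad/s.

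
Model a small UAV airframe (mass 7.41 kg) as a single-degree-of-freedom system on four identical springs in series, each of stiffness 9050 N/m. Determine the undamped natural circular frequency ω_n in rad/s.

17.5 rad/s

Series springs: 1/k_eq = 4/9050, so k_eq = 9050/4 = 2262 N/m.
ω_n = √(k_eq/m) = √(2262/7.41) = √305.3 = 17.47 rad/s.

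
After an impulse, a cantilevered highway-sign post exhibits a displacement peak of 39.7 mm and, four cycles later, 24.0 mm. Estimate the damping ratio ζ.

0.0200

Logarithmic decrement δ = (1/n)·ln(x₀/x_n) = (1/4)·ln(39.7/24.0) = (1/4)·ln(1.654) = 0.1258.
ζ = δ/√(4π² + δ²) = 0.1258/√(39.48 + 0.0158) = 0.1258/6.284 = 0.02002.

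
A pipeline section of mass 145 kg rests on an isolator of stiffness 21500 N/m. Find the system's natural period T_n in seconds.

0.516 s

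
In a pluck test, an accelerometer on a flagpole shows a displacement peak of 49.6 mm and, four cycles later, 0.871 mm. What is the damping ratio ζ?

Logarithmic decrement δ = (1/n)·ln(x₀/x_n) = (1/4)·ln(49.6/0.871) = (1/4)·ln(56.95) = 1.011.
ζ = δ/√(4π² + δ²) = 1.011/√(39.48 + 1.02) = 1.011/6.364 = 0.1588.

0.159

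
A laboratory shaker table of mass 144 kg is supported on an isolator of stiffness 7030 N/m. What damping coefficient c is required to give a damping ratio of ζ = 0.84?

1690 N·s/m

c_c = 2√(k·m) = 2√(7030 × 144) = 2012 N·s/m.
c = ζ·c_c = 0.84 × 2012 = 1690 N·s/m.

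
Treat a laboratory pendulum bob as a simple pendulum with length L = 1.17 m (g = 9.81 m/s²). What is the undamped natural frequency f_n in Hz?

0.461 Hz

For a simple pendulum ω_n = √(g/L) = √(9.81/1.17) = √8.385 = 2.896 rad/s.
f_n = ω_n/(2π) = 2.896/6.283 = 0.4609 Hz.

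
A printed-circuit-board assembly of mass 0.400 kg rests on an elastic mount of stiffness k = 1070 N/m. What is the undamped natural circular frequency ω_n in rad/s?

ω_n = √(k/m) = √(1070/0.400) = √2675 = 51.72 rad/s.

51.7 rad/s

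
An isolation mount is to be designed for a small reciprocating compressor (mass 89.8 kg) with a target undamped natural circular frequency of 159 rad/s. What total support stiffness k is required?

2270000 N/m

k = m·ω_n² = 89.8 × 159.0² = 89.8 × 25280 = 2270000 N/m.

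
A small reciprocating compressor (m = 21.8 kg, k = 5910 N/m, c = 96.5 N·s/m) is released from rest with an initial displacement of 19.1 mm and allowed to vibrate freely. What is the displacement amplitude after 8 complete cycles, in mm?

0.0209 mm

ζ = c/(2√(km)) = 96.5/(2√(5910 × 21.8)) = 96.5/717.9 = 0.1344.
Logarithmic decrement δ = 2πζ/√(1 − ζ²) = 2π × 0.1344/√(1 − 0.0181) = 0.8523.
After n cycles, x_n/x₀ = e^(−nδ), so x_8 = 19.1 × e^(−8 × 0.8523) = 19.1 × 0.001093 = 0.02088 mm.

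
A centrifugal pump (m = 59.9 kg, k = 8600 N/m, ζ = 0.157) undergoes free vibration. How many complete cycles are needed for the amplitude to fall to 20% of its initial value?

2 cycles

Logarithmic decrement δ = 2πζ/√(1 − ζ²) = 2π × 0.1570/√(1 − 0.0246) = 0.9988.
x_n/x₀ = e^(−nδ) ≤ 0.2; take ln: n ≥ ln(1/0.2)/δ = 1.609/0.9988 = 1.611.
So 2 complete cycles are required.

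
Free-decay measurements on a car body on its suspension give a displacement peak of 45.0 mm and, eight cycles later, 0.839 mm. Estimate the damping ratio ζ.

0.0790

Logarithmic decrement δ = (1/n)·ln(x₀/x_n) = (1/8)·ln(45.0/0.839) = (1/8)·ln(53.64) = 0.4978.
ζ = δ/√(4π² + δ²) = 0.4978/√(39.48 + 0.248) = 0.4978/6.303 = 0.07898.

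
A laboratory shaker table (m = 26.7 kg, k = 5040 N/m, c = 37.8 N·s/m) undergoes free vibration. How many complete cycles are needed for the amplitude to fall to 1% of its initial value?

ζ = c/(2√(km)) = 37.8/(2√(5040 × 26.7)) = 37.8/733.7 = 0.05152.
Logarithmic decrement δ = 2πζ/√(1 − ζ²) = 2π × 0.05152/√(1 − 0.00265) = 0.3242.
x_n/x₀ = e^(−nδ) ≤ 0.01; take ln: n ≥ ln(1/0.01)/δ = 4.605/0.3242 = 14.21.
So 15 complete cycles are required.

15 cycles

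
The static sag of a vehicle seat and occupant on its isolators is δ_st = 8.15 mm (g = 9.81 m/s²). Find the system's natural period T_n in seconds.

0.181 s

ω_n = √(g/δ_st) = √(9.81/0.00815) = √1204 = 34.69 rad/s.
T_n = 2π/ω_n = 6.283/34.69 = 0.1811 s.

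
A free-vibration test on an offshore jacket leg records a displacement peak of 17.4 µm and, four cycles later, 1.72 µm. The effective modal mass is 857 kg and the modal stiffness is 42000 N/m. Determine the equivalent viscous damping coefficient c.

Logarithmic decrement δ = (1/n)·ln(x₀/x_n) = (1/4)·ln(17.4/1.72) = (1/4)·ln(10.12) = 0.5785.
ζ = δ/√(4π² + δ²) = 0.5785/√(39.48 + 0.335) = 0.5785/6.310 = 0.09169.
c = ζ · 2√(km) = 0.09169 × 2√(42000 × 857) = 0.09169 × 12000 = 1100 N·s/m.

1100 N·s/m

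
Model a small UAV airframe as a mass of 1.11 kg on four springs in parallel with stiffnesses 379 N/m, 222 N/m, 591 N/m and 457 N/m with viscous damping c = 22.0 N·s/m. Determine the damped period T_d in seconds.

Parallel springs add: k_eq = 379 + 222 + 591 + 457 = 1649 N/m.
ω_n = √(k_eq/m) = √(1649/1.11) = 38.54 rad/s.
Critical damping c_c = 2√(k_eq·m) = 2√(1649 × 1.11) = 85.57 N·s/m, so ζ = c/c_c = 22.0/85.57 = 0.2571.
ω_d = ω_n√(1 − ζ²) = 38.54 × √(1 − 0.0661) = 37.25 rad/s.
T_d = 2π/ω_d = 0.1687 s.

0.169 s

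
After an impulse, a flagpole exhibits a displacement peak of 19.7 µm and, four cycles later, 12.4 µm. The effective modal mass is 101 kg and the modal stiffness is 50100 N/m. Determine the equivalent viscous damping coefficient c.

82.9 N·s/m

Logarithmic decrement δ = (1/n)·ln(x₀/x_n) = (1/4)·ln(19.7/12.4) = (1/4)·ln(1.589) = 0.1157.
ζ = δ/√(4π² + δ²) = 0.1157/√(39.48 + 0.0134) = 0.1157/6.284 = 0.01842.
c = ζ · 2√(km) = 0.01842 × 2√(50100 × 101) = 0.01842 × 4499 = 82.85 N·s/m.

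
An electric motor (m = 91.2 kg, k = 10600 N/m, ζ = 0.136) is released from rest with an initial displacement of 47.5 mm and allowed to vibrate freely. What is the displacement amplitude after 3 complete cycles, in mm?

Logarithmic decrement δ = 2πζ/√(1 − ζ²) = 2π × 0.1360/√(1 − 0.0185) = 0.8625.
After n cycles, x_n/x₀ = e^(−nδ), so x_3 = 47.5 × e^(−3 × 0.8625) = 47.5 × 0.07520 = 3.572 mm.

3.57 mm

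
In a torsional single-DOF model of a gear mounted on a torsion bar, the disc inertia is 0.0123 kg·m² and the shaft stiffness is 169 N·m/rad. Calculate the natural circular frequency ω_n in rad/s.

ω_n = √(k_t/J) = √(169/0.0123) = √13740 = 117.2 rad/s.

117 rad/s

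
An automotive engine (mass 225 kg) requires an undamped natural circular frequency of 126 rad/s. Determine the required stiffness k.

k = m·ω_n² = 225 × 126.0² = 225 × 15880 = 3572000 N/m.

3570000 N/m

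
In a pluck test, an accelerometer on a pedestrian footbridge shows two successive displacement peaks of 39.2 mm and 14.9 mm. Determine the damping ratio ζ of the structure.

Logarithmic decrement δ = (1/n)·ln(x₀/x_n) = (1/1)·ln(39.2/14.9) = (1/1)·ln(2.631) = 0.9673.
ζ = δ/√(4π² + δ²) = 0.9673/√(39.48 + 0.936) = 0.9673/6.357 = 0.1522.

0.152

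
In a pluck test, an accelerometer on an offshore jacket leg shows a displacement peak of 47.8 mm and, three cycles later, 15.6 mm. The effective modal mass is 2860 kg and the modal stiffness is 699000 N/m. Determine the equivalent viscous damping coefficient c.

5300 N·s/m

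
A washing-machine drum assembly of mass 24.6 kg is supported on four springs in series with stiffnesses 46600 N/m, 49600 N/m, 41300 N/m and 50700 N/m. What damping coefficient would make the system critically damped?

1070 N·s/m

Series springs: 1/k_eq = 1/46600 + 1/49600 + 1/41300 + 1/50700 = 8.556×10^-5, so k_eq = 11690 N/m.
c_c = 2√(k_eq·m) = 2√(11690 × 24.6) = 2 × 536.2 = 1072 N·s/m.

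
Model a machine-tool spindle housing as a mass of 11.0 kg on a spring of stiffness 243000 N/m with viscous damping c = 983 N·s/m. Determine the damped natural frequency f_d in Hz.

22.6 Hz

ω_n = √(k/m) = √(243000/11.0) = 148.6 rad/s.
Critical damping c_c = 2√(k·m) = 2√(243000 × 11.0) = 3270 N·s/m, so ζ = c/c_c = 983/3270 = 0.3006.
ω_d = ω_n√(1 − ζ²) = 148.6 × √(1 − 0.0904) = 141.8 rad/s.
f_d = ω_d/(2π) = 22.56 Hz.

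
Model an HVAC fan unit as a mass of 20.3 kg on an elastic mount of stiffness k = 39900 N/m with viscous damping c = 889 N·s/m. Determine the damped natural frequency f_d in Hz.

ω_n = √(k/m) = √(39900/20.3) = 44.33 rad/s.
Critical damping c_c = 2√(k·m) = 2√(39900 × 20.3) = 1800 N·s/m, so ζ = c/c_c = 889/1800 = 0.4939.
ω_d = ω_n√(1 − ζ²) = 44.33 × √(1 − 0.244) = 38.55 rad/s.
f_d = ω_d/(2π) = 6.135 Hz.

6.14 Hz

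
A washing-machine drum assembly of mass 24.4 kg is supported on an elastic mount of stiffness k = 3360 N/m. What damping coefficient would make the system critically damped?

573 N·s/m

c_c = 2√(k·m) = 2√(3360 × 24.4) = 2 × 286.3 = 572.7 N·s/m.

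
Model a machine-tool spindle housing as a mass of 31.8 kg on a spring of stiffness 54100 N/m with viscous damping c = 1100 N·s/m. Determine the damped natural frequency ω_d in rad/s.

37.4 rad/s

ω_n = √(k/m) = √(54100/31.8) = 41.25 rad/s.
Critical damping c_c = 2√(k·m) = 2√(54100 × 31.8) = 2623 N·s/m, so ζ = c/c_c = 1100/2623 = 0.4193.
ω_d = ω_n√(1 − ζ²) = 41.25 × √(1 − 0.176) = 37.44 rad/s.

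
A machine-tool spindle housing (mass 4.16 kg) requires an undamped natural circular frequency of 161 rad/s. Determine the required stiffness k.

108000 N/m

k = m·ω_n² = 4.16 × 161.0² = 4.16 × 25920 = 107800 N/m.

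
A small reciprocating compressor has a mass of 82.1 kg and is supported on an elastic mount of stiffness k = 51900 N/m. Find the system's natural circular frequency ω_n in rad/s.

25.1 rad/s

ω_n = √(k/m) = √(51900/82.1) = √632.2 = 25.14 rad/s.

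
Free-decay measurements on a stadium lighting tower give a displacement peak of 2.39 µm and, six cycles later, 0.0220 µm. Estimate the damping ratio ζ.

0.123

Logarithmic decrement δ = (1/n)·ln(x₀/x_n) = (1/6)·ln(2.39/0.0220) = (1/6)·ln(108.6) = 0.7813.
ζ = δ/√(4π² + δ²) = 0.7813/√(39.48 + 0.610) = 0.7813/6.332 = 0.1234.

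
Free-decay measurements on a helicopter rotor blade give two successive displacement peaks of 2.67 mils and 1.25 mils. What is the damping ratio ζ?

0.120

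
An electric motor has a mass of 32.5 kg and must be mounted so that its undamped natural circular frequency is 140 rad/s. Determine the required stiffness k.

k = m·ω_n² = 32.5 × 140.0² = 32.5 × 19600 = 637000 N/m.

637000 N/m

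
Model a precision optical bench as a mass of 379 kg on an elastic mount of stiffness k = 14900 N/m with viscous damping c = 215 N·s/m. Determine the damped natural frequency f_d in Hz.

0.997 Hz

ω_n = √(k/m) = √(14900/379) = 6.270 rad/s.
Critical damping c_c = 2√(k·m) = 2√(14900 × 379) = 4753 N·s/m, so ζ = c/c_c = 215/4753 = 0.04524.
ω_d = ω_n√(1 − ζ²) = 6.270 × √(1 − 0.00205) = 6.264 rad/s.
f_d = ω_d/(2π) = 0.9969 Hz.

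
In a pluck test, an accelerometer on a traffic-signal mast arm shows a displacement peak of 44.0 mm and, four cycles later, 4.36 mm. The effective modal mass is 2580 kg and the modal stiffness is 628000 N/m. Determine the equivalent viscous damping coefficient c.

7370 N·s/m

Logarithmic decrement δ = (1/n)·ln(x₀/x_n) = (1/4)·ln(44.0/4.36) = (1/4)·ln(10.09) = 0.5779.
ζ = δ/√(4π² + δ²) = 0.5779/√(39.48 + 0.334) = 0.5779/6.310 = 0.09159.
c = ζ · 2√(km) = 0.09159 × 2√(628000 × 2580) = 0.09159 × 80500 = 7374 N·s/m.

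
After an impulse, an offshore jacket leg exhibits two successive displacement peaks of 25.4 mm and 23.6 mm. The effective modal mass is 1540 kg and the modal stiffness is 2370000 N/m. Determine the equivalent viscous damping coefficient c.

1410 N·s/m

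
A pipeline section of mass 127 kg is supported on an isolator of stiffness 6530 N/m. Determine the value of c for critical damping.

1820 N·s/m

c_c = 2√(k·m) = 2√(6530 × 127) = 2 × 910.7 = 1821 N·s/m.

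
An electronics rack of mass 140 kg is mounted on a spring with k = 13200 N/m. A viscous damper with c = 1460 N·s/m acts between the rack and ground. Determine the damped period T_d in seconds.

ω_n = √(k/m) = √(13200/140) = 9.710 rad/s.
Critical damping c_c = 2√(k·m) = 2√(13200 × 140) = 2719 N·s/m, so ζ = c/c_c = 1460/2719 = 0.5370.
ω_d = ω_n√(1 − ζ²) = 9.710 × √(1 − 0.288) = 8.191 rad/s.
T_d = 2π/ω_d = 0.7671 s.

0.767 s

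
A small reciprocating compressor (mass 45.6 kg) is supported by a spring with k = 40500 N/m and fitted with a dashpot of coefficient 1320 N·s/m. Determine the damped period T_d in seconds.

ω_n = √(k/m) = √(40500/45.6) = 29.80 rad/s.
Critical damping c_c = 2√(k·m) = 2√(40500 × 45.6) = 2718 N·s/m, so ζ = c/c_c = 1320/2718 = 0.4857.
ω_d = ω_n√(1 − ζ²) = 29.80 × √(1 − 0.236) = 26.05 rad/s.
T_d = 2π/ω_d = 0.2412 s.

0.241 s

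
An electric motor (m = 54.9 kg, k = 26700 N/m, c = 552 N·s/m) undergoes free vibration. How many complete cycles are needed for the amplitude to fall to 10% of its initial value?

ζ = c/(2√(km)) = 552/(2√(26700 × 54.9)) = 552/2421 = 0.2280.
Logarithmic decrement δ = 2πζ/√(1 − ζ²) = 2π × 0.2280/√(1 − 0.0520) = 1.471.
x_n/x₀ = e^(−nδ) ≤ 0.1; take ln: n ≥ ln(1/0.1)/δ = 2.303/1.471 = 1.565.
So 2 complete cycles are required.

2 cycles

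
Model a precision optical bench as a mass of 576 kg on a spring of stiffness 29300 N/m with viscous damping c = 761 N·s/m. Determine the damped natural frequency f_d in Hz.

1.13 Hz

ω_n = √(k/m) = √(29300/576) = 7.132 rad/s.
Critical damping c_c = 2√(k·m) = 2√(29300 × 576) = 8216 N·s/m, so ζ = c/c_c = 761/8216 = 0.09262.
ω_d = ω_n√(1 − ζ²) = 7.132 × √(1 − 0.00858) = 7.102 rad/s.
f_d = ω_d/(2π) = 1.130 Hz.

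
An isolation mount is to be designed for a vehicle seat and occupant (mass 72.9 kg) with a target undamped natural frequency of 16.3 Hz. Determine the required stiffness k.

765000 N/m

ω_n = 2πf_n = 2π × 16.3 = 102.4 rad/s.
k = m·ω_n² = 72.9 × 102.4² = 72.9 × 10490 = 764600 N/m.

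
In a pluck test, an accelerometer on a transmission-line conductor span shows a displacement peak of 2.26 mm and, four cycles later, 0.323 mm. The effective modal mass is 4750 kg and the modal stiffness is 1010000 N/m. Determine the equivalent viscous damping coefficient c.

Logarithmic decrement δ = (1/n)·ln(x₀/x_n) = (1/4)·ln(2.26/0.323) = (1/4)·ln(6.997) = 0.4864.
ζ = δ/√(4π² + δ²) = 0.4864/√(39.48 + 0.237) = 0.4864/6.302 = 0.07718.
c = ζ · 2√(km) = 0.07718 × 2√(1010000 × 4750) = 0.07718 × 138500 = 10690 N·s/m.

10700 N·s/m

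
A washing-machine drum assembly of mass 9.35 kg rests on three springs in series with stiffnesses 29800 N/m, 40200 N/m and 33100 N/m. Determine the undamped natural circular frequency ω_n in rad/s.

34.7 rad/s

Series springs: 1/k_eq = 1/29800 + 1/40200 + 1/33100 = 8.864×10^-5, so k_eq = 11280 N/m.
ω_n = √(k_eq/m) = √(11280/9.35) = √1207 = 34.74 rad/s.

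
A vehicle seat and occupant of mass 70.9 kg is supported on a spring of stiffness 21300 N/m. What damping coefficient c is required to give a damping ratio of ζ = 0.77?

1890 N·s/m

c_c = 2√(k·m) = 2√(21300 × 70.9) = 2458 N·s/m.
c = ζ·c_c = 0.77 × 2458 = 1892 N·s/m.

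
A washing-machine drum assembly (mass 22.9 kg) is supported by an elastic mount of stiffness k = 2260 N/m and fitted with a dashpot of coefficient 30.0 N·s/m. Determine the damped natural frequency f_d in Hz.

1.58 Hz

ω_n = √(k/m) = √(2260/22.9) = 9.934 rad/s.
Critical damping c_c = 2√(k·m) = 2√(2260 × 22.9) = 455.0 N·s/m, so ζ = c/c_c = 30.0/455.0 = 0.06594.
ω_d = ω_n√(1 − ζ²) = 9.934 × √(1 − 0.00435) = 9.913 rad/s.
f_d = ω_d/(2π) = 1.578 Hz.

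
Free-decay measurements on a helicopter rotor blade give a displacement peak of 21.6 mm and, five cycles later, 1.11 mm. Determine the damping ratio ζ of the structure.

0.0941

Logarithmic decrement δ = (1/n)·ln(x₀/x_n) = (1/5)·ln(21.6/1.11) = (1/5)·ln(19.46) = 0.5937.
ζ = δ/√(4π² + δ²) = 0.5937/√(39.48 + 0.352) = 0.5937/6.311 = 0.09407.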